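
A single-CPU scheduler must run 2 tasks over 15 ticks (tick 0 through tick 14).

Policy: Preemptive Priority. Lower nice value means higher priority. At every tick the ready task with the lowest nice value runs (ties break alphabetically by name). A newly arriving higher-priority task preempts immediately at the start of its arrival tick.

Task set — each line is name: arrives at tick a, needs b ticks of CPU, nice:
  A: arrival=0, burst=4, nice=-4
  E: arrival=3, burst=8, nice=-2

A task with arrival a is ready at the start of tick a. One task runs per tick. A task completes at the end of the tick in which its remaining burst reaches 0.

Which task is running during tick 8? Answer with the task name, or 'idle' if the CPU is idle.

t=0: ready={A} → run A
t=1: ready={A} → run A
t=2: ready={A} → run A
t=3: ready={A,E} → run A
t=4: ready={E} → run E
t=5: ready={E} → run E
t=6: ready={E} → run E
t=7: ready={E} → run E
t=8: ready={E} → run E
t=9: ready={E} → run E
t=10: ready={E} → run E
t=11: ready={E} → run E
t=12: (idle)
t=13: (idle)
t=14: (idle)

running at tick 8 = E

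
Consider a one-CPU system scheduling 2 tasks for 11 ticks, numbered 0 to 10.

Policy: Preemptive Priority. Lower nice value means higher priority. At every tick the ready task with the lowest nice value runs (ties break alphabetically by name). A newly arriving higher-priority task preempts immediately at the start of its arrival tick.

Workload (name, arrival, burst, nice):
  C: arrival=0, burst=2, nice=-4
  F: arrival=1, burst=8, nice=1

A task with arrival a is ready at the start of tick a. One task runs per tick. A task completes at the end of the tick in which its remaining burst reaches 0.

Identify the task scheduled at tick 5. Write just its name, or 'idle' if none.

t=0: ready={C} → run C
t=1: ready={C,F} → run C
t=2: ready={F} → run F
t=3: ready={F} → run F
t=4: ready={F} → run F
t=5: ready={F} → run F
t=6: ready={F} → run F
t=7: ready={F} → run F
t=8: ready={F} → run F
t=9: ready={F} → run F
t=10: (idle)

running at tick 5 = F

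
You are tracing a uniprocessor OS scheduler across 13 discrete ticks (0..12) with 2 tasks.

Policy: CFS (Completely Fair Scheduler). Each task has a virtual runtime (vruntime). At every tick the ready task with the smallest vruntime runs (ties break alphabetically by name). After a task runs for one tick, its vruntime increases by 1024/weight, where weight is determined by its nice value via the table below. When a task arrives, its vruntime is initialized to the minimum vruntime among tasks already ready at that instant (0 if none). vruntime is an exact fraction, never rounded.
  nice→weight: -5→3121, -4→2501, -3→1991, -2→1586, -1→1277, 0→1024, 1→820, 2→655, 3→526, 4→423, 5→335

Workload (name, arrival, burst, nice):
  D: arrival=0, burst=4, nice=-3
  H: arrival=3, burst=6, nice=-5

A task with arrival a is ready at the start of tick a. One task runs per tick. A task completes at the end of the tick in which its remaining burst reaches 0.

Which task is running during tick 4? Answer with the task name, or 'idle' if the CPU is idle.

t=0: vr[D=0] → run D
t=1: vr[D=1024/1991] → run D
t=2: vr[D=2048/1991] → run D
t=3: vr[D=3072/1991 H=3072/1991] → run D
t=4: vr[H=3072/1991] → run H
t=5: vr[H=11626496/6213911] → run H
t=6: vr[H=13665280/6213911] → run H
t=7: vr[H=15704064/6213911] → run H
t=8: vr[H=17742848/6213911] → run H
t=9: vr[H=19781632/6213911] → run H
t=10: (idle)
t=11: (idle)
t=12: (idle)

running at tick 4 = H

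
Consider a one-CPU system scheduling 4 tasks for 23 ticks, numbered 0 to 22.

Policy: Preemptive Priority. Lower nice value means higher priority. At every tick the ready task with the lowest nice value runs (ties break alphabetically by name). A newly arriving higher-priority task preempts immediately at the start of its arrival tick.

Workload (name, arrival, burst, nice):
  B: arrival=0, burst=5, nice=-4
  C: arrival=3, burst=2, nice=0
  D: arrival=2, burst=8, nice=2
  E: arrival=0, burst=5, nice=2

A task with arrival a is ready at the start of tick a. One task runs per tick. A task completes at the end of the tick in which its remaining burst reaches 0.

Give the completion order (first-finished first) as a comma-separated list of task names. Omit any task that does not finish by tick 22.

completion order = B, C, D, E

t=0: ready={B,E} → run B
t=1: ready={B,E} → run B
t=2: ready={B,D,E} → run B
t=3: ready={B,C,D,E} → run B
t=4: ready={B,C,D,E} → run B
t=5: ready={C,D,E} → run C
t=6: ready={C,D,E} → run C
t=7: ready={D,E} → run D
t=8: ready={D,E} → run D
t=9: ready={D,E} → run D
t=10: ready={D,E} → run D
t=11: ready={D,E} → run D
t=12: ready={D,E} → run D
t=13: ready={D,E} → run D
t=14: ready={D,E} → run D
t=15: ready={E} → run E
t=16: ready={E} → run E
t=17: ready={E} → run E
t=18: ready={E} → run E
t=19: ready={E} → run E
t=20: (idle)
t=21: (idle)
t=22: (idle)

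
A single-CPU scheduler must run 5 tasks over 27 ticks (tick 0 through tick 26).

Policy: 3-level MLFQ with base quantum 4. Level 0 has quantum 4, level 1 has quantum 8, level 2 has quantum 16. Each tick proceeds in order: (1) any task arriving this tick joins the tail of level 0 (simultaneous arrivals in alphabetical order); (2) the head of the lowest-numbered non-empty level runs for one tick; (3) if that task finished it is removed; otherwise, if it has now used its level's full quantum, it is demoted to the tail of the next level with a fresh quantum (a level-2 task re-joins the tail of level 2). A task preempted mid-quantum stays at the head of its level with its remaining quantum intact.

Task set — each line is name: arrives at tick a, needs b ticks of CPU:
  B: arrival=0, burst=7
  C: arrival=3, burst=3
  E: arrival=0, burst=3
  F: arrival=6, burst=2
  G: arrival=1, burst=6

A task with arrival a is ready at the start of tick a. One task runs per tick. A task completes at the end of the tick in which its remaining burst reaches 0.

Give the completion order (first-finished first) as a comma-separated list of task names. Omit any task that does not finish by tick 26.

t=0: L0/L1/L2 = BE/-/- → run B
t=1: L0/L1/L2 = BEG/-/- → run B
t=2: L0/L1/L2 = BEG/-/- → run B
t=3: L0/L1/L2 = BEGC/-/- → run B
t=4: L0/L1/L2 = EGC/B/- → run E
t=5: L0/L1/L2 = EGC/B/- → run E
t=6: L0/L1/L2 = EGCF/B/- → run E
t=7: L0/L1/L2 = GCF/B/- → run G
t=8: L0/L1/L2 = GCF/B/- → run G
t=9: L0/L1/L2 = GCF/B/- → run G
t=10: L0/L1/L2 = GCF/B/- → run G
t=11: L0/L1/L2 = CF/BG/- → run C
t=12: L0/L1/L2 = CF/BG/- → run C
t=13: L0/L1/L2 = CF/BG/- → run C
t=14: L0/L1/L2 = F/BG/- → run F
t=15: L0/L1/L2 = F/BG/- → run F
t=16: L0/L1/L2 = -/BG/- → run B
t=17: L0/L1/L2 = -/BG/- → run B
t=18: L0/L1/L2 = -/BG/- → run B
t=19: L0/L1/L2 = -/G/- → run G
t=20: L0/L1/L2 = -/G/- → run G
t=21: (idle)
t=22: (idle)
t=23: (idle)
t=24: (idle)
t=25: (idle)
t=26: (idle)

completion order = E, C, F, B, G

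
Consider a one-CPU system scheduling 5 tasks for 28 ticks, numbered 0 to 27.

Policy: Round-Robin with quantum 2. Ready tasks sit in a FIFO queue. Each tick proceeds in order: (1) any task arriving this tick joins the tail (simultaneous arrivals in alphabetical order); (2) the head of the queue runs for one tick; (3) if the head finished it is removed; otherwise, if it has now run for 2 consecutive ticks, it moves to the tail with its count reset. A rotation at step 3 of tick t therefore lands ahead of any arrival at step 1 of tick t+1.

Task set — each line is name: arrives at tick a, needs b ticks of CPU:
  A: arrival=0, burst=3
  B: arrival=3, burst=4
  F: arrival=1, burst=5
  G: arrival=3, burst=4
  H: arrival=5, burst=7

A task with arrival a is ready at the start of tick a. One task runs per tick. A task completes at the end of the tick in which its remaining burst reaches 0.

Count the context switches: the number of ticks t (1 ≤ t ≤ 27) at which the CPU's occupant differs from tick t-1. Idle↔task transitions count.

context switches = 11

t=0: queue=[A] q_used=0 → run A
t=1: queue=[A,F] q_used=1 → run A
t=2: queue=[F,A] q_used=0 → run F
t=3: queue=[F,A,B,G] q_used=1 → run F
t=4: queue=[A,B,G,F] q_used=0 → run A
t=5: queue=[B,G,F,H] q_used=0 → run B
t=6: queue=[B,G,F,H] q_used=1 → run B
t=7: queue=[G,F,H,B] q_used=0 → run G
t=8: queue=[G,F,H,B] q_used=1 → run G
t=9: queue=[F,H,B,G] q_used=0 → run F
t=10: queue=[F,H,B,G] q_used=1 → run F
t=11: queue=[H,B,G,F] q_used=0 → run H
t=12: queue=[H,B,G,F] q_used=1 → run H
t=13: queue=[B,G,F,H] q_used=0 → run B
t=14: queue=[B,G,F,H] q_used=1 → run B
t=15: queue=[G,F,H] q_used=0 → run G
t=16: queue=[G,F,H] q_used=1 → run G
t=17: queue=[F,H] q_used=0 → run F
t=18: queue=[H] q_used=0 → run H
t=19: queue=[H] q_used=1 → run H
t=20: queue=[H] q_used=0 → run H
t=21: queue=[H] q_used=1 → run H
t=22: queue=[H] q_used=0 → run H
t=23: (idle)
t=24: (idle)
t=25: (idle)
t=26: (idle)
t=27: (idle)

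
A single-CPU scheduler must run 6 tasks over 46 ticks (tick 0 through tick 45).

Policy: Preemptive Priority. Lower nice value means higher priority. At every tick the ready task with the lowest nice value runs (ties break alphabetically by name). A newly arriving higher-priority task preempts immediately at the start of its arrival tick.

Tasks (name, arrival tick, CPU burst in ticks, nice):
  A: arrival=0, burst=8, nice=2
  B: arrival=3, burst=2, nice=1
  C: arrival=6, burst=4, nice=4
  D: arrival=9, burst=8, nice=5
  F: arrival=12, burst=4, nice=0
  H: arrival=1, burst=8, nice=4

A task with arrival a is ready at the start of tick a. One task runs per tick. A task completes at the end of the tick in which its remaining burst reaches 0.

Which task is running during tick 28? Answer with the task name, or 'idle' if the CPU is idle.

running at tick 28 = D

t=0: ready={A} → run A
t=1: ready={A,H} → run A
t=2: ready={A,H} → run A
t=3: ready={A,B,H} → run B
t=4: ready={A,B,H} → run B
t=5: ready={A,H} → run A
t=6: ready={A,C,H} → run A
t=7: ready={A,C,H} → run A
t=8: ready={A,C,H} → run A
t=9: ready={A,C,D,H} → run A
t=10: ready={C,D,H} → run C
t=11: ready={C,D,H} → run C
t=12: ready={C,D,F,H} → run F
t=13: ready={C,D,F,H} → run F
t=14: ready={C,D,F,H} → run F
t=15: ready={C,D,F,H} → run F
t=16: ready={C,D,H} → run C
t=17: ready={C,D,H} → run C
t=18: ready={D,H} → run H
t=19: ready={D,H} → run H
t=20: ready={D,H} → run H
t=21: ready={D,H} → run H
t=22: ready={D,H} → run H
t=23: ready={D,H} → run H
t=24: ready={D,H} → run H
t=25: ready={D,H} → run H
t=26: ready={D} → run D
t=27: ready={D} → run D
t=28: ready={D} → run D
t=29: ready={D} → run D
t=30: ready={D} → run D
t=31: ready={D} → run D
t=32: ready={D} → run D
t=33: ready={D} → run D
t=34: (idle)
t=35: (idle)
t=36: (idle)
t=37: (idle)
t=38: (idle)
t=39: (idle)
t=40: (idle)
t=41: (idle)
t=42: (idle)
t=43: (idle)
t=44: (idle)
t=45: (idle)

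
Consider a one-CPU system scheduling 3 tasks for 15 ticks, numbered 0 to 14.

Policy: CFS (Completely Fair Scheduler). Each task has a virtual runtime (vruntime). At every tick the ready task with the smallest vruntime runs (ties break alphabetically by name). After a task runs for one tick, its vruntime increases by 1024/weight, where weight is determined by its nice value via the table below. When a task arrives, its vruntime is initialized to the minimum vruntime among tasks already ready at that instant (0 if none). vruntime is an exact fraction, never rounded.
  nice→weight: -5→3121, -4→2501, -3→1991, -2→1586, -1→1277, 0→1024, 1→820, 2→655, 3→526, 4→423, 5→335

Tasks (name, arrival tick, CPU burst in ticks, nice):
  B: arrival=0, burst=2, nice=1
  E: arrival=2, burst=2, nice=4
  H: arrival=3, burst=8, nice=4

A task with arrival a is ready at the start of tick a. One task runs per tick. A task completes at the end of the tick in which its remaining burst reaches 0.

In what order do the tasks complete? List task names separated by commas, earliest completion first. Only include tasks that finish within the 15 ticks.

completion order = B, E, H

t=0: vr[B=0] → run B
t=1: vr[B=256/205] → run B
t=2: vr[E=0] → run E
t=3: vr[E=1024/423 H=1024/423] → run E
t=4: vr[H=1024/423] → run H
t=5: vr[H=2048/423] → run H
t=6: vr[H=1024/141] → run H
t=7: vr[H=4096/423] → run H
t=8: vr[H=5120/423] → run H
t=9: vr[H=2048/141] → run H
t=10: vr[H=7168/423] → run H
t=11: vr[H=8192/423] → run H
t=12: (idle)
t=13: (idle)
t=14: (idle)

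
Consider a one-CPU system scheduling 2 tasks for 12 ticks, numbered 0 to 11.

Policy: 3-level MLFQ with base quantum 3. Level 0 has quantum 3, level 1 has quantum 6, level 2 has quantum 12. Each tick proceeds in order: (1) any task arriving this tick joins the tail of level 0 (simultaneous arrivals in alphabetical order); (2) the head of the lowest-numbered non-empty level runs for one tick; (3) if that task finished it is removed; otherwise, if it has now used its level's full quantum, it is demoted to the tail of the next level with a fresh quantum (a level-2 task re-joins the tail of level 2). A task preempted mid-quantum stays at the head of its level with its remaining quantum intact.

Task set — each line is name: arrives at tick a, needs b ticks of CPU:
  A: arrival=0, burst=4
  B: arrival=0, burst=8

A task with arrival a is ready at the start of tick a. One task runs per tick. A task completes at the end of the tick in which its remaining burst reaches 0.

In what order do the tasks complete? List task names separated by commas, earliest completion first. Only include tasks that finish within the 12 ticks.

completion order = A, B

t=0: L0/L1/L2 = AB/-/- → run A
t=1: L0/L1/L2 = AB/-/- → run A
t=2: L0/L1/L2 = AB/-/- → run A
t=3: L0/L1/L2 = B/A/- → run B
t=4: L0/L1/L2 = B/A/- → run B
t=5: L0/L1/L2 = B/A/- → run B
t=6: L0/L1/L2 = -/AB/- → run A
t=7: L0/L1/L2 = -/B/- → run B
t=8: L0/L1/L2 = -/B/- → run B
t=9: L0/L1/L2 = -/B/- → run B
t=10: L0/L1/L2 = -/B/- → run B
t=11: L0/L1/L2 = -/B/- → run B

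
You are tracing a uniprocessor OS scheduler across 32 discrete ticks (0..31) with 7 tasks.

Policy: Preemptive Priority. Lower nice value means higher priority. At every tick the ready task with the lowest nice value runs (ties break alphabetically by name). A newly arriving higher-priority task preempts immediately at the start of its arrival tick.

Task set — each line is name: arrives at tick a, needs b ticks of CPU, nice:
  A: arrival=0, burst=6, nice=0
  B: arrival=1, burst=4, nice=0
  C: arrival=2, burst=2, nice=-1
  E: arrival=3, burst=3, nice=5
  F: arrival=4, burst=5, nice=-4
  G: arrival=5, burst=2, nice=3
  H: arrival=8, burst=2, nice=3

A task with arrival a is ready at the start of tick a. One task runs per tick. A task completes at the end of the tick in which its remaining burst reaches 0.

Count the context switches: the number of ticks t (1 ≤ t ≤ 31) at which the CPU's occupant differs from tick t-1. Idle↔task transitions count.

context switches = 8

t=0: ready={A} → run A
t=1: ready={A,B} → run A
t=2: ready={A,B,C} → run C
t=3: ready={A,B,C,E} → run C
t=4: ready={A,B,E,F} → run F
t=5: ready={A,B,E,F,G} → run F
t=6: ready={A,B,E,F,G} → run F
t=7: ready={A,B,E,F,G} → run F
t=8: ready={A,B,E,F,G,H} → run F
t=9: ready={A,B,E,G,H} → run A
t=10: ready={A,B,E,G,H} → run A
t=11: ready={A,B,E,G,H} → run A
t=12: ready={A,B,E,G,H} → run A
t=13: ready={B,E,G,H} → run B
t=14: ready={B,E,G,H} → run B
t=15: ready={B,E,G,H} → run B
t=16: ready={B,E,G,H} → run B
t=17: ready={E,G,H} → run G
t=18: ready={E,G,H} → run G
t=19: ready={E,H} → run H
t=20: ready={E,H} → run H
t=21: ready={E} → run E
t=22: ready={E} → run E
t=23: ready={E} → run E
t=24: (idle)
t=25: (idle)
t=26: (idle)
t=27: (idle)
t=28: (idle)
t=29: (idle)
t=30: (idle)
t=31: (idle)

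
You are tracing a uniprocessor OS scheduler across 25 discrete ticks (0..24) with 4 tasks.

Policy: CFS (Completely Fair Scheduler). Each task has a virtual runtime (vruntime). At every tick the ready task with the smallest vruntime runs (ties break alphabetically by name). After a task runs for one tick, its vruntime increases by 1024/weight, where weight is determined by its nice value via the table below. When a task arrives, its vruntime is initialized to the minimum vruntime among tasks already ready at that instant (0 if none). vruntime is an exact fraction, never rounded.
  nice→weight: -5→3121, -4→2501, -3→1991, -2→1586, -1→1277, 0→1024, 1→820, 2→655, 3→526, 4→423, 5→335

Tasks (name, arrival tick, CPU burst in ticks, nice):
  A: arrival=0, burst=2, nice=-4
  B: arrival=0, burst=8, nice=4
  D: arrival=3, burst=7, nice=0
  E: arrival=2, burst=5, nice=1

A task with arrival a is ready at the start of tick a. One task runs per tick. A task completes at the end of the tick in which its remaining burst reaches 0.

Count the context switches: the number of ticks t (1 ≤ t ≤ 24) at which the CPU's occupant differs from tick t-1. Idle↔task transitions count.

t=0: vr[A=0 B=0] → run A
t=1: vr[A=1024/2501 B=0] → run B
t=2: vr[A=1024/2501 B=1024/423 E=1024/2501] → run A
t=3: vr[B=1024/423 D=1024/2501 E=1024/2501] → run D
t=4: vr[B=1024/423 D=3525/2501 E=1024/2501] → run E
t=5: vr[B=1024/423 D=3525/2501 E=20736/12505] → run D
t=6: vr[B=1024/423 D=6026/2501 E=20736/12505] → run E
t=7: vr[B=1024/423 D=6026/2501 E=36352/12505] → run D
t=8: vr[B=1024/423 D=8527/2501 E=36352/12505] → run B
t=9: vr[B=2048/423 D=8527/2501 E=36352/12505] → run E
t=10: vr[B=2048/423 D=8527/2501 E=51968/12505] → run D
t=11: vr[B=2048/423 D=11028/2501 E=51968/12505] → run E
t=12: vr[B=2048/423 D=11028/2501 E=67584/12505] → run D
t=13: vr[B=2048/423 D=13529/2501 E=67584/12505] → run B
t=14: vr[B=1024/141 D=13529/2501 E=67584/12505] → run E
t=15: vr[B=1024/141 D=13529/2501] → run D
t=16: vr[B=1024/141 D=16030/2501] → run D
t=17: vr[B=1024/141] → run B
t=18: vr[B=4096/423] → run B
t=19: vr[B=5120/423] → run B
t=20: vr[B=2048/141] → run B
t=21: vr[B=7168/423] → run B
t=22: (idle)
t=23: (idle)
t=24: (idle)

context switches = 17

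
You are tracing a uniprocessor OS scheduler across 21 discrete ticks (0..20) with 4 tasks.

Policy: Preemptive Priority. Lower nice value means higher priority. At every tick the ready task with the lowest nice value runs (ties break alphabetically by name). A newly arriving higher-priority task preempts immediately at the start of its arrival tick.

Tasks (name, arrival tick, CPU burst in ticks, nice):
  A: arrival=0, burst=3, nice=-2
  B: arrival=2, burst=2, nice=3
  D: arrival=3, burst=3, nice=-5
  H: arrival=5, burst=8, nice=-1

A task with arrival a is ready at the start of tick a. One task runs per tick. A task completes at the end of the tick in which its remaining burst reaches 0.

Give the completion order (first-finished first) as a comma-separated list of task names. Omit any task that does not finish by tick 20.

t=0: ready={A} → run A
t=1: ready={A} → run A
t=2: ready={A,B} → run A
t=3: ready={B,D} → run D
t=4: ready={B,D} → run D
t=5: ready={B,D,H} → run D
t=6: ready={B,H} → run H
t=7: ready={B,H} → run H
t=8: ready={B,H} → run H
t=9: ready={B,H} → run H
t=10: ready={B,H} → run H
t=11: ready={B,H} → run H
t=12: ready={B,H} → run H
t=13: ready={B,H} → run H
t=14: ready={B} → run B
t=15: ready={B} → run B
t=16: (idle)
t=17: (idle)
t=18: (idle)
t=19: (idle)
t=20: (idle)

completion order = A, D, H, B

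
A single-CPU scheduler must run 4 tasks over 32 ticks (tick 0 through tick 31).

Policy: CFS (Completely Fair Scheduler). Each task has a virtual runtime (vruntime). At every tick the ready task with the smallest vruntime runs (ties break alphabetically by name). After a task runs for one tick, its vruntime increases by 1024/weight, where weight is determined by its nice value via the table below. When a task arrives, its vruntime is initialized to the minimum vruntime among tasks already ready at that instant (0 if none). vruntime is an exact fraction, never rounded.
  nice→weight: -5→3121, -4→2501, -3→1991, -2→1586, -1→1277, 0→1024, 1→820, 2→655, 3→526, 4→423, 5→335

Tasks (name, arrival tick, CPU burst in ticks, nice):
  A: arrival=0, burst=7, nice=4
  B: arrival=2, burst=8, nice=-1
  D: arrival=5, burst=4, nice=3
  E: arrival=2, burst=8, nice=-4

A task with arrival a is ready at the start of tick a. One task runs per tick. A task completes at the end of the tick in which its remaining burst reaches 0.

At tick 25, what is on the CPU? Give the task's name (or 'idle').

t=0: vr[A=0] → run A
t=1: vr[A=1024/423] → run A
t=2: vr[A=2048/423 B=2048/423 E=2048/423] → run A
t=3: vr[A=1024/141 B=2048/423 E=2048/423] → run B
t=4: vr[A=1024/141 B=3048448/540171 E=2048/423] → run E
t=5: vr[A=1024/141 B=3048448/540171 D=5555200/1057923 E=5555200/1057923] → run D
t=6: vr[A=1024/141 B=3048448/540171 D=2002674176/278233749 E=5555200/1057923] → run E
t=7: vr[A=1024/141 B=3048448/540171 D=2002674176/278233749 E=5988352/1057923] → run B
t=8: vr[A=1024/141 B=3481600/540171 D=2002674176/278233749 E=5988352/1057923] → run E
t=9: vr[A=1024/141 B=3481600/540171 D=2002674176/278233749 E=6421504/1057923] → run E
t=10: vr[A=1024/141 B=3481600/540171 D=2002674176/278233749 E=6854656/1057923] → run B
t=11: vr[A=1024/141 B=3914752/540171 D=2002674176/278233749 E=6854656/1057923] → run E
t=12: vr[A=1024/141 B=3914752/540171 D=2002674176/278233749 E=7287808/1057923] → run E
t=13: vr[A=1024/141 B=3914752/540171 D=2002674176/278233749 E=7720960/1057923] → run D
t=14: vr[A=1024/141 B=3914752/540171 D=2544330752/278233749 E=7720960/1057923] → run B
t=15: vr[A=1024/141 B=4347904/540171 D=2544330752/278233749 E=7720960/1057923] → run A
t=16: vr[A=4096/423 B=4347904/540171 D=2544330752/278233749 E=7720960/1057923] → run E
t=17: vr[A=4096/423 B=4347904/540171 D=2544330752/278233749 E=8154112/1057923] → run E
t=18: vr[A=4096/423 B=4347904/540171 D=2544330752/278233749] → run B
t=19: vr[A=4096/423 B=4781056/540171 D=2544330752/278233749] → run B
t=20: vr[A=4096/423 B=5214208/540171 D=2544330752/278233749] → run D
t=21: vr[A=4096/423 B=5214208/540171 D=3085987328/278233749] → run B
t=22: vr[A=4096/423 B=5647360/540171 D=3085987328/278233749] → run A
t=23: vr[A=5120/423 B=5647360/540171 D=3085987328/278233749] → run B
t=24: vr[A=5120/423 D=3085987328/278233749] → run D
t=25: vr[A=5120/423] → run A
t=26: vr[A=2048/141] → run A
t=27: (idle)
t=28: (idle)
t=29: (idle)
t=30: (idle)
t=31: (idle)

running at tick 25 = A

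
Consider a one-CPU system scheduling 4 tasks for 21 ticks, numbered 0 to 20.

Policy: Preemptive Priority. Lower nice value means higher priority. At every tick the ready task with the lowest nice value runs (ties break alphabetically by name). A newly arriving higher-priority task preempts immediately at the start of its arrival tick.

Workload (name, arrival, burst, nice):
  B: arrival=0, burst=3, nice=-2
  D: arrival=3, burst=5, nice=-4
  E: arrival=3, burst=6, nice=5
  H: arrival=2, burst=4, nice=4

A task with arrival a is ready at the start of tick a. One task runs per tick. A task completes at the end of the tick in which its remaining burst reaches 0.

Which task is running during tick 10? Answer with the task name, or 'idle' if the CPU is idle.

t=0: ready={B} → run B
t=1: ready={B} → run B
t=2: ready={B,H} → run B
t=3: ready={D,E,H} → run D
t=4: ready={D,E,H} → run D
t=5: ready={D,E,H} → run D
t=6: ready={D,E,H} → run D
t=7: ready={D,E,H} → run D
t=8: ready={E,H} → run H
t=9: ready={E,H} → run H
t=10: ready={E,H} → run H
t=11: ready={E,H} → run H
t=12: ready={E} → run E
t=13: ready={E} → run E
t=14: ready={E} → run E
t=15: ready={E} → run E
t=16: ready={E} → run E
t=17: ready={E} → run E
t=18: (idle)
t=19: (idle)
t=20: (idle)

running at tick 10 = H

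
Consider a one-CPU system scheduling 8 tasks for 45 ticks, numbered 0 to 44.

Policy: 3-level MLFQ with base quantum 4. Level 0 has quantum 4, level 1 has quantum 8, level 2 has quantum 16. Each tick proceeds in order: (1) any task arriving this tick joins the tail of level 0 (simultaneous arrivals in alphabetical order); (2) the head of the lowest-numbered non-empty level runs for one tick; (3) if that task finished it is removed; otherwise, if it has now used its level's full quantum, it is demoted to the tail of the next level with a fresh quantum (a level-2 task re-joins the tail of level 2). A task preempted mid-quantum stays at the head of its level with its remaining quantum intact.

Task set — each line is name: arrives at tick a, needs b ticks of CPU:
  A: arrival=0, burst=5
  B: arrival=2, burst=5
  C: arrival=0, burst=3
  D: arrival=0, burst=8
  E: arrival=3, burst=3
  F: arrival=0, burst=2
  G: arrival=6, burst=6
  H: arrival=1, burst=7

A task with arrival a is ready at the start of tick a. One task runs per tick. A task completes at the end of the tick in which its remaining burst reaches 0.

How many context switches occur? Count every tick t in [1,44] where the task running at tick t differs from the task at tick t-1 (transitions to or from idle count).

t=0: L0/L1/L2 = ACDF/-/- → run A
t=1: L0/L1/L2 = ACDFH/-/- → run A
t=2: L0/L1/L2 = ACDFHB/-/- → run A
t=3: L0/L1/L2 = ACDFHBE/-/- → run A
t=4: L0/L1/L2 = CDFHBE/A/- → run C
t=5: L0/L1/L2 = CDFHBE/A/- → run C
t=6: L0/L1/L2 = CDFHBEG/A/- → run C
t=7: L0/L1/L2 = DFHBEG/A/- → run D
t=8: L0/L1/L2 = DFHBEG/A/- → run D
t=9: L0/L1/L2 = DFHBEG/A/- → run D
t=10: L0/L1/L2 = DFHBEG/A/- → run D
t=11: L0/L1/L2 = FHBEG/AD/- → run F
t=12: L0/L1/L2 = FHBEG/AD/- → run F
t=13: L0/L1/L2 = HBEG/AD/- → run H
t=14: L0/L1/L2 = HBEG/AD/- → run H
t=15: L0/L1/L2 = HBEG/AD/- → run H
t=16: L0/L1/L2 = HBEG/AD/- → run H
t=17: L0/L1/L2 = BEG/ADH/- → run B
t=18: L0/L1/L2 = BEG/ADH/- → run B
t=19: L0/L1/L2 = BEG/ADH/- → run B
t=20: L0/L1/L2 = BEG/ADH/- → run B
t=21: L0/L1/L2 = EG/ADHB/- → run E
t=22: L0/L1/L2 = EG/ADHB/- → run E
t=23: L0/L1/L2 = EG/ADHB/- → run E
t=24: L0/L1/L2 = G/ADHB/- → run G
t=25: L0/L1/L2 = G/ADHB/- → run G
t=26: L0/L1/L2 = G/ADHB/- → run G
t=27: L0/L1/L2 = G/ADHB/- → run G
t=28: L0/L1/L2 = -/ADHBG/- → run A
t=29: L0/L1/L2 = -/DHBG/- → run D
t=30: L0/L1/L2 = -/DHBG/- → run D
t=31: L0/L1/L2 = -/DHBG/- → run D
t=32: L0/L1/L2 = -/DHBG/- → run D
t=33: L0/L1/L2 = -/HBG/- → run H
t=34: L0/L1/L2 = -/HBG/- → run H
t=35: L0/L1/L2 = -/HBG/- → run H
t=36: L0/L1/L2 = -/BG/- → run B
t=37: L0/L1/L2 = -/G/- → run G
t=38: L0/L1/L2 = -/G/- → run G
t=39: (idle)
t=40: (idle)
t=41: (idle)
t=42: (idle)
t=43: (idle)
t=44: (idle)

context switches = 13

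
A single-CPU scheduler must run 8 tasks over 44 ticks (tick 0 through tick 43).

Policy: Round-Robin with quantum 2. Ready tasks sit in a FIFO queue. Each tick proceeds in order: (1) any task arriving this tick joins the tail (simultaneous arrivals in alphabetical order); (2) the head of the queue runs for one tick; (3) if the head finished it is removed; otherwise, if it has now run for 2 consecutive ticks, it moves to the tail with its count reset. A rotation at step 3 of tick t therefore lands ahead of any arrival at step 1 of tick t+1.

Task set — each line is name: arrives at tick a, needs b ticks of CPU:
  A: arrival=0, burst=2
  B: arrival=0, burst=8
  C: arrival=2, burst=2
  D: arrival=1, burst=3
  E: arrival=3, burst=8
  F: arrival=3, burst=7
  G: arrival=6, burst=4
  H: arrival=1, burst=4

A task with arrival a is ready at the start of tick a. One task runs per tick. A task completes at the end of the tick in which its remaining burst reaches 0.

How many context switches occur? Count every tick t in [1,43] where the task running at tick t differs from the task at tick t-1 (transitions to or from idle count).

t=0: queue=[A,B] q_used=0 → run A
t=1: queue=[A,B,D,H] q_used=1 → run A
t=2: queue=[B,D,H,C] q_used=0 → run B
t=3: queue=[B,D,H,C,E,F] q_used=1 → run B
t=4: queue=[D,H,C,E,F,B] q_used=0 → run D
t=5: queue=[D,H,C,E,F,B] q_used=1 → run D
t=6: queue=[H,C,E,F,B,D,G] q_used=0 → run H
t=7: queue=[H,C,E,F,B,D,G] q_used=1 → run H
t=8: queue=[C,E,F,B,D,G,H] q_used=0 → run C
t=9: queue=[C,E,F,B,D,G,H] q_used=1 → run C
t=10: queue=[E,F,B,D,G,H] q_used=0 → run E
t=11: queue=[E,F,B,D,G,H] q_used=1 → run E
t=12: queue=[F,B,D,G,H,E] q_used=0 → run F
t=13: queue=[F,B,D,G,H,E] q_used=1 → run F
t=14: queue=[B,D,G,H,E,F] q_used=0 → run B
t=15: queue=[B,D,G,H,E,F] q_used=1 → run B
t=16: queue=[D,G,H,E,F,B] q_used=0 → run D
t=17: queue=[G,H,E,F,B] q_used=0 → run G
t=18: queue=[G,H,E,F,B] q_used=1 → run G
t=19: queue=[H,E,F,B,G] q_used=0 → run H
t=20: queue=[H,E,F,B,G] q_used=1 → run H
t=21: queue=[E,F,B,G] q_used=0 → run E
t=22: queue=[E,F,B,G] q_used=1 → run E
t=23: queue=[F,B,G,E] q_used=0 → run F
t=24: queue=[F,B,G,E] q_used=1 → run F
t=25: queue=[B,G,E,F] q_used=0 → run B
t=26: queue=[B,G,E,F] q_used=1 → run B
t=27: queue=[G,E,F,B] q_used=0 → run G
t=28: queue=[G,E,F,B] q_used=1 → run G
t=29: queue=[E,F,B] q_used=0 → run E
t=30: queue=[E,F,B] q_used=1 → run E
t=31: queue=[F,B,E] q_used=0 → run F
t=32: queue=[F,B,E] q_used=1 → run F
t=33: queue=[B,E,F] q_used=0 → run B
t=34: queue=[B,E,F] q_used=1 → run B
t=35: queue=[E,F] q_used=0 → run E
t=36: queue=[E,F] q_used=1 → run E
t=37: queue=[F] q_used=0 → run F
t=38: (idle)
t=39: (idle)
t=40: (idle)
t=41: (idle)
t=42: (idle)
t=43: (idle)

context switches = 20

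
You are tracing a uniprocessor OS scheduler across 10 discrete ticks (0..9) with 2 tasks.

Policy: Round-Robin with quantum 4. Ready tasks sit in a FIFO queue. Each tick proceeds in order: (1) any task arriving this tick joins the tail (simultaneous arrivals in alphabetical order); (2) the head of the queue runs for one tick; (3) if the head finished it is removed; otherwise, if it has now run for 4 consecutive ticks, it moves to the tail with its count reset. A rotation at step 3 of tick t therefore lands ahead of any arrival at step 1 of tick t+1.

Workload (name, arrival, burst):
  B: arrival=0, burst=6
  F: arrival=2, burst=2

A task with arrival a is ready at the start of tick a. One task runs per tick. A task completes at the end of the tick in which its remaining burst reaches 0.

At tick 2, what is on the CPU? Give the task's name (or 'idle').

running at tick 2 = B

t=0: queue=[B] q_used=0 → run B
t=1: queue=[B] q_used=1 → run B
t=2: queue=[B,F] q_used=2 → run B
t=3: queue=[B,F] q_used=3 → run B
t=4: queue=[F,B] q_used=0 → run F
t=5: queue=[F,B] q_used=1 → run F
t=6: queue=[B] q_used=0 → run B
t=7: queue=[B] q_used=1 → run B
t=8: (idle)
t=9: (idle)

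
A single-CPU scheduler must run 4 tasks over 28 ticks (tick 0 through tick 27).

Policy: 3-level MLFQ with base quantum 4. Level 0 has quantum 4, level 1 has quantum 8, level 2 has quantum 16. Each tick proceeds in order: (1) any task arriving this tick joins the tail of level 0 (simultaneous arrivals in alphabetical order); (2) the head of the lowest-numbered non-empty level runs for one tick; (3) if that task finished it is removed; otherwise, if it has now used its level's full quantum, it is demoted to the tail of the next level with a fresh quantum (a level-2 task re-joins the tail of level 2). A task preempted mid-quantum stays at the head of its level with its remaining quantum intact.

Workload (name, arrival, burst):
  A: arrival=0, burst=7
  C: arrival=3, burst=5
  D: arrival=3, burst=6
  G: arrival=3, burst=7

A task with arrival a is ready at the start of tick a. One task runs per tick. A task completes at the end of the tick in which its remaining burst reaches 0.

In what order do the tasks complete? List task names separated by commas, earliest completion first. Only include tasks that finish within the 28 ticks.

completion order = A, C, D, G

t=0: L0/L1/L2 = A/-/- → run A
t=1: L0/L1/L2 = A/-/- → run A
t=2: L0/L1/L2 = A/-/- → run A
t=3: L0/L1/L2 = ACDG/-/- → run A
t=4: L0/L1/L2 = CDG/A/- → run C
t=5: L0/L1/L2 = CDG/A/- → run C
t=6: L0/L1/L2 = CDG/A/- → run C
t=7: L0/L1/L2 = CDG/A/- → run C
t=8: L0/L1/L2 = DG/AC/- → run D
t=9: L0/L1/L2 = DG/AC/- → run D
t=10: L0/L1/L2 = DG/AC/- → run D
t=11: L0/L1/L2 = DG/AC/- → run D
t=12: L0/L1/L2 = G/ACD/- → run G
t=13: L0/L1/L2 = G/ACD/- → run G
t=14: L0/L1/L2 = G/ACD/- → run G
t=15: L0/L1/L2 = G/ACD/- → run G
t=16: L0/L1/L2 = -/ACDG/- → run A
t=17: L0/L1/L2 = -/ACDG/- → run A
t=18: L0/L1/L2 = -/ACDG/- → run A
t=19: L0/L1/L2 = -/CDG/- → run C
t=20: L0/L1/L2 = -/DG/- → run D
t=21: L0/L1/L2 = -/DG/- → run D
t=22: L0/L1/L2 = -/G/- → run G
t=23: L0/L1/L2 = -/G/- → run G
t=24: L0/L1/L2 = -/G/- → run G
t=25: (idle)
t=26: (idle)
t=27: (idle)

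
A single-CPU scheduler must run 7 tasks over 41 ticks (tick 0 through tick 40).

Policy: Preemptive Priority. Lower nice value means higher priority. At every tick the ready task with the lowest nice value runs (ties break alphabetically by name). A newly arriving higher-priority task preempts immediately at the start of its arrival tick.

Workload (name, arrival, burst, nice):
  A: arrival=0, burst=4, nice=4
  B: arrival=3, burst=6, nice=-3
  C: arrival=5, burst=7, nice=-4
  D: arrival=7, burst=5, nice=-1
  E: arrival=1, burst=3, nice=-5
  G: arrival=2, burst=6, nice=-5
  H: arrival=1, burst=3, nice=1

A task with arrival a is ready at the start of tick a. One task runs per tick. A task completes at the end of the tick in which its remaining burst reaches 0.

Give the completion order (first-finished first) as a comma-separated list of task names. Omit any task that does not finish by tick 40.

t=0: ready={A} → run A
t=1: ready={A,E,H} → run E
t=2: ready={A,E,G,H} → run E
t=3: ready={A,B,E,G,H} → run E
t=4: ready={A,B,G,H} → run G
t=5: ready={A,B,C,G,H} → run G
t=6: ready={A,B,C,G,H} → run G
t=7: ready={A,B,C,D,G,H} → run G
t=8: ready={A,B,C,D,G,H} → run G
t=9: ready={A,B,C,D,G,H} → run G
t=10: ready={A,B,C,D,H} → run C
t=11: ready={A,B,C,D,H} → run C
t=12: ready={A,B,C,D,H} → run C
t=13: ready={A,B,C,D,H} → run C
t=14: ready={A,B,C,D,H} → run C
t=15: ready={A,B,C,D,H} → run C
t=16: ready={A,B,C,D,H} → run C
t=17: ready={A,B,D,H} → run B
t=18: ready={A,B,D,H} → run B
t=19: ready={A,B,D,H} → run B
t=20: ready={A,B,D,H} → run B
t=21: ready={A,B,D,H} → run B
t=22: ready={A,B,D,H} → run B
t=23: ready={A,D,H} → run D
t=24: ready={A,D,H} → run D
t=25: ready={A,D,H} → run D
t=26: ready={A,D,H} → run D
t=27: ready={A,D,H} → run D
t=28: ready={A,H} → run H
t=29: ready={A,H} → run H
t=30: ready={A,H} → run H
t=31: ready={A} → run A
t=32: ready={A} → run A
t=33: ready={A} → run A
t=34: (idle)
t=35: (idle)
t=36: (idle)
t=37: (idle)
t=38: (idle)
t=39: (idle)
t=40: (idle)

completion order = E, G, C, B, D, H, A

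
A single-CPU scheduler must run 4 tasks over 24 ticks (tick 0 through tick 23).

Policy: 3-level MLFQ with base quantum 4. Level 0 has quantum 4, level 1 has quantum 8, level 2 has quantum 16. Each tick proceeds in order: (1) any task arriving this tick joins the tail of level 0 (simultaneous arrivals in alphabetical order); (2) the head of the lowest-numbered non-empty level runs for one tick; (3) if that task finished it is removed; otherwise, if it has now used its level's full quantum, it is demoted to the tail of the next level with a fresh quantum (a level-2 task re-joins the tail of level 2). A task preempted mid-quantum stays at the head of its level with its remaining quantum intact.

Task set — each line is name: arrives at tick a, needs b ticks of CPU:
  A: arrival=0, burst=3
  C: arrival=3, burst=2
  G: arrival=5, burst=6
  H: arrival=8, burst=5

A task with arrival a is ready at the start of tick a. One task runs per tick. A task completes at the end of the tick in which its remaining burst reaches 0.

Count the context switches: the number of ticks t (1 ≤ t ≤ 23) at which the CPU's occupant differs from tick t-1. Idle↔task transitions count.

context switches = 6

t=0: L0/L1/L2 = A/-/- → run A
t=1: L0/L1/L2 = A/-/- → run A
t=2: L0/L1/L2 = A/-/- → run A
t=3: L0/L1/L2 = C/-/- → run C
t=4: L0/L1/L2 = C/-/- → run C
t=5: L0/L1/L2 = G/-/- → run G
t=6: L0/L1/L2 = G/-/- → run G
t=7: L0/L1/L2 = G/-/- → run G
t=8: L0/L1/L2 = GH/-/- → run G
t=9: L0/L1/L2 = H/G/- → run H
t=10: L0/L1/L2 = H/G/- → run H
t=11: L0/L1/L2 = H/G/- → run H
t=12: L0/L1/L2 = H/G/- → run H
t=13: L0/L1/L2 = -/GH/- → run G
t=14: L0/L1/L2 = -/GH/- → run G
t=15: L0/L1/L2 = -/H/- → run H
t=16: (idle)
t=17: (idle)
t=18: (idle)
t=19: (idle)
t=20: (idle)
t=21: (idle)
t=22: (idle)
t=23: (idle)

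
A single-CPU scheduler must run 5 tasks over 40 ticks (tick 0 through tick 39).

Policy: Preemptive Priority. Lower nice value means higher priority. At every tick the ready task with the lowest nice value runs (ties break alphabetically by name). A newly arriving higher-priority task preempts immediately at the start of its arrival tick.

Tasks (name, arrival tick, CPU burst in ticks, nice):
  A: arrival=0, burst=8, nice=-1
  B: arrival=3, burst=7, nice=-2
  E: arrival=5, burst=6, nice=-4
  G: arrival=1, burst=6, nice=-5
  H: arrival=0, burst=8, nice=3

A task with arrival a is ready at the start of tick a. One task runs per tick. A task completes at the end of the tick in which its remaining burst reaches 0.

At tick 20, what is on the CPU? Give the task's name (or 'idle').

running at tick 20 = A

t=0: ready={A,H} → run A
t=1: ready={A,G,H} → run G
t=2: ready={A,G,H} → run G
t=3: ready={A,B,G,H} → run G
t=4: ready={A,B,G,H} → run G
t=5: ready={A,B,E,G,H} → run G
t=6: ready={A,B,E,G,H} → run G
t=7: ready={A,B,E,H} → run E
t=8: ready={A,B,E,H} → run E
t=9: ready={A,B,E,H} → run E
t=10: ready={A,B,E,H} → run E
t=11: ready={A,B,E,H} → run E
t=12: ready={A,B,E,H} → run E
t=13: ready={A,B,H} → run B
t=14: ready={A,B,H} → run B
t=15: ready={A,B,H} → run B
t=16: ready={A,B,H} → run B
t=17: ready={A,B,H} → run B
t=18: ready={A,B,H} → run B
t=19: ready={A,B,H} → run B
t=20: ready={A,H} → run A
t=21: ready={A,H} → run A
t=22: ready={A,H} → run A
t=23: ready={A,H} → run A
t=24: ready={A,H} → run A
t=25: ready={A,H} → run A
t=26: ready={A,H} → run A
t=27: ready={H} → run H
t=28: ready={H} → run H
t=29: ready={H} → run H
t=30: ready={H} → run H
t=31: ready={H} → run H
t=32: ready={H} → run H
t=33: ready={H} → run H
t=34: ready={H} → run H
t=35: (idle)
t=36: (idle)
t=37: (idle)
t=38: (idle)
t=39: (idle)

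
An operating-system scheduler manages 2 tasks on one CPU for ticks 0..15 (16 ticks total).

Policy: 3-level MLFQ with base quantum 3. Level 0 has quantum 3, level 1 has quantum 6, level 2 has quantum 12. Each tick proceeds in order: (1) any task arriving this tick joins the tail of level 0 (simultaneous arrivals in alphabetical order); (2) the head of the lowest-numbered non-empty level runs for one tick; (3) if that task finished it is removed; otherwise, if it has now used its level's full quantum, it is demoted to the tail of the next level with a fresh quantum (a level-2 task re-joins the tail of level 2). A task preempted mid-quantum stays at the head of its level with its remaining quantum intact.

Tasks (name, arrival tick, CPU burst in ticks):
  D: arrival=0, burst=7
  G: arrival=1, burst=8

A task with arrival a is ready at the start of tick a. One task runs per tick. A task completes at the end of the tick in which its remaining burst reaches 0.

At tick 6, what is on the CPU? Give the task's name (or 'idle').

t=0: L0/L1/L2 = D/-/- → run D
t=1: L0/L1/L2 = DG/-/- → run D
t=2: L0/L1/L2 = DG/-/- → run D
t=3: L0/L1/L2 = G/D/- → run G
t=4: L0/L1/L2 = G/D/- → run G
t=5: L0/L1/L2 = G/D/- → run G
t=6: L0/L1/L2 = -/DG/- → run D
t=7: L0/L1/L2 = -/DG/- → run D
t=8: L0/L1/L2 = -/DG/- → run D
t=9: L0/L1/L2 = -/DG/- → run D
t=10: L0/L1/L2 = -/G/- → run G
t=11: L0/L1/L2 = -/G/- → run G
t=12: L0/L1/L2 = -/G/- → run G
t=13: L0/L1/L2 = -/G/- → run G
t=14: L0/L1/L2 = -/G/- → run G
t=15: (idle)

running at tick 6 = D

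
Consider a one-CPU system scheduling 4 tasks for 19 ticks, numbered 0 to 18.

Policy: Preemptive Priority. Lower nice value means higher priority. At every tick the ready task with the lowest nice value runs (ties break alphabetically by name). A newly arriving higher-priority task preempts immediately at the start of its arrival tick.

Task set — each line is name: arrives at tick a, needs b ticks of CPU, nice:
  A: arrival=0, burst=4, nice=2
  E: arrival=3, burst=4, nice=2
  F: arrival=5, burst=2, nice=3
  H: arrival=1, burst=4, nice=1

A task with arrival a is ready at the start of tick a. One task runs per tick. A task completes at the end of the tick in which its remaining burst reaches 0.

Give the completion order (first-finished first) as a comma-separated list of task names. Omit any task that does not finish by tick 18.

t=0: ready={A} → run A
t=1: ready={A,H} → run H
t=2: ready={A,H} → run H
t=3: ready={A,E,H} → run H
t=4: ready={A,E,H} → run H
t=5: ready={A,E,F} → run A
t=6: ready={A,E,F} → run A
t=7: ready={A,E,F} → run A
t=8: ready={E,F} → run E
t=9: ready={E,F} → run E
t=10: ready={E,F} → run E
t=11: ready={E,F} → run E
t=12: ready={F} → run F
t=13: ready={F} → run F
t=14: (idle)
t=15: (idle)
t=16: (idle)
t=17: (idle)
t=18: (idle)

completion order = H, A, E, F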